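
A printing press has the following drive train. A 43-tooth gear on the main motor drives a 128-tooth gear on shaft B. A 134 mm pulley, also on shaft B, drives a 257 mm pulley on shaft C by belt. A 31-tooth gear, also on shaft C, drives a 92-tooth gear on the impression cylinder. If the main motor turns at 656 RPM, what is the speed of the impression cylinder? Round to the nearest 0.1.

38.7 RPM

the main motor → shaft B (gear mesh, 128/43): 656 ÷ 2.9767 = 220.38 RPM
shaft B → shaft C (belt, 257/134): 220.38 ÷ 1.9179 = 114.9 RPM
shaft C → the impression cylinder (gear mesh, 92/31): 114.9 ÷ 2.9677 = 38.718 RPM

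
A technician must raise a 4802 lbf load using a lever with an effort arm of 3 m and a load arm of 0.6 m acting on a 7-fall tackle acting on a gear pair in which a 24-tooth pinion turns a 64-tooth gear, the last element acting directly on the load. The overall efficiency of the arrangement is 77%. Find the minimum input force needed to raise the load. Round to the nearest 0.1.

Lever MA = effort arm / load arm = 3/0.6 = 5.
Block-and-tackle MA = number of supporting rope parts = 7.
Gear pair MA = 64/24 = 2.6667.
Combined ideal MA = 5 × 7 × 2.6667 = 93.333.
Actual MA = 93.333 × 0.77 = 71.867.
Effort = load / actual MA = 4802 / 71.867 = 66.818 lbf.

66.8 lbf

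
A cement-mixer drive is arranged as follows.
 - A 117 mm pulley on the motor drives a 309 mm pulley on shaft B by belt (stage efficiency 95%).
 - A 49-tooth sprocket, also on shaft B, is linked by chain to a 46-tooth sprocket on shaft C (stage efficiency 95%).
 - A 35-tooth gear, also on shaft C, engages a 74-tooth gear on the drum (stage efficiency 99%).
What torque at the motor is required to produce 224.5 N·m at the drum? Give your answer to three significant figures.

47.9 N·m

Overall ratio R = 2.641 × 0.93878 × 2.1143 = 5.242; overall efficiency η = 0.95 × 0.95 × 0.99 = 0.8935.
Input torque = output torque / (R × η) = 224.5 / (5.242 × 0.8935) = 47.933 N·m.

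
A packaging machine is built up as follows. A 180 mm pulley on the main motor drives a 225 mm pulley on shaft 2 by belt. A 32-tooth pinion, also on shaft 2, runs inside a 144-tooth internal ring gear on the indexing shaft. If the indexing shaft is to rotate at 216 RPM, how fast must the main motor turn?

Overall ratio R = 1.25 × 4.5 = 5.625.
Required input speed = output speed × R = 216 × 5.625 = 1215 RPM.

1215 RPM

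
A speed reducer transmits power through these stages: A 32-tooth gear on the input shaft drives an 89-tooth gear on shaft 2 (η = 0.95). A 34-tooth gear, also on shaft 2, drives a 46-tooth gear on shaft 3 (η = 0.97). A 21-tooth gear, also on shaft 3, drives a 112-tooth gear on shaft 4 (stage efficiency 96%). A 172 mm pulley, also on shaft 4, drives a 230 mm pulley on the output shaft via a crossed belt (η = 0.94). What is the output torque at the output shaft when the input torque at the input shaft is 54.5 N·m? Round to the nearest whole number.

1216 N·m

After the gear mesh (89/32): 54.5 × 2.7812 × 0.95 = 144 N·m
After the gear mesh (46/34): 144 × 1.3529 × 0.97 = 188.98 N·m
After the gear mesh (112/21): 188.98 × 5.3333 × 0.96 = 967.57 N·m
After the belt (230/172): 967.57 × 1.3372 × 0.94 = 1216.2 N·m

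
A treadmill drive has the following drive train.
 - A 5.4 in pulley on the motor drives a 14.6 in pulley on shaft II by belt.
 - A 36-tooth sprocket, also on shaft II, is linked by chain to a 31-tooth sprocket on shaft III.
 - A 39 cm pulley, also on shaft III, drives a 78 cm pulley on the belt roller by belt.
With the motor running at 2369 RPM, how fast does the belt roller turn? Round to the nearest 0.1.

the motor → shaft II (belt, 14.6/5.4): 2369 ÷ 2.7037 = 876.21 RPM
shaft II → shaft III (chain, 31/36): 876.21 ÷ 0.86111 = 1017.5 RPM
shaft III → the belt roller (belt, 78/39): 1017.5 ÷ 2 = 508.76 RPM

508.8 RPM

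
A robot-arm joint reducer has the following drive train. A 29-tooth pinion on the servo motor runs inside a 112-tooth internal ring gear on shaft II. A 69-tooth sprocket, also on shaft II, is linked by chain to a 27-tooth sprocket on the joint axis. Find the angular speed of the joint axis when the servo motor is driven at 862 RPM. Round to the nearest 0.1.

the servo motor → shaft II (internal gear, 112/29): 862 ÷ 3.8621 = 223.2 RPM
shaft II → the joint axis (chain, 27/69): 223.2 ÷ 0.3913 = 570.39 RPM

570.4 RPM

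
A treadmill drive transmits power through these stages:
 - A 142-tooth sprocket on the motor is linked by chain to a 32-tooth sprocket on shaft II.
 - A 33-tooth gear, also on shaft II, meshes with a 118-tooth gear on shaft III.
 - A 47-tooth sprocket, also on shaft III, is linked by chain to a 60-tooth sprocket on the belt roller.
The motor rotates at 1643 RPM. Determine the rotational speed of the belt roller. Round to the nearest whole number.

1597 RPM

chain 32/142 = 0.22535 → 1643/0.22535 = 7290.8 RPM
gear mesh 118/33 = 3.5758 → 7290.8/3.5758 = 2039 RPM
chain 60/47 = 1.2766 → 2039/1.2766 = 1597.2 RPM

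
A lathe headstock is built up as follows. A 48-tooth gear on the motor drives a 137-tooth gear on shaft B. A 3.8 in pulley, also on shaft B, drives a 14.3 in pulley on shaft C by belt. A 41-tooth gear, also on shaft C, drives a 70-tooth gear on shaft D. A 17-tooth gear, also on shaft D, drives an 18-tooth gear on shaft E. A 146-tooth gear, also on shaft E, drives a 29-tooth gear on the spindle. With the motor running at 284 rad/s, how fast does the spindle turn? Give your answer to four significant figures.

73.64 rad/s

Gear mesh: ratio = 137/48 = 2.8542, so shaft B turns at 284 / 2.8542 = 99.504 rad/s.
Belt: ratio = 14.3/3.8 = 3.7632, so shaft C turns at 99.504 / 3.7632 = 26.442 rad/s.
Gear mesh: ratio = 70/41 = 1.7073, so shaft D turns at 26.442 / 1.7073 = 15.487 rad/s.
Gear mesh: ratio = 18/17 = 1.0588, so shaft E turns at 15.487 / 1.0588 = 14.627 rad/s.
Gear mesh: ratio = 29/146 = 0.19863, so the spindle turns at 14.627 / 0.19863 = 73.638 rad/s.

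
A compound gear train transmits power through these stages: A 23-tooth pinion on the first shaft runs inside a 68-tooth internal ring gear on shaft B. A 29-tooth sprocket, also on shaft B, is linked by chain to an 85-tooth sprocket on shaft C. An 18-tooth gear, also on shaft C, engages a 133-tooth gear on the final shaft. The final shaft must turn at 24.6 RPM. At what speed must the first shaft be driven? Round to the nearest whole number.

1575 RPM

Overall ratio R = 2.9565 × 2.931 × 7.3889 = 64.03.
Required input speed = output speed × R = 24.6 × 64.03 = 1575.1 RPM.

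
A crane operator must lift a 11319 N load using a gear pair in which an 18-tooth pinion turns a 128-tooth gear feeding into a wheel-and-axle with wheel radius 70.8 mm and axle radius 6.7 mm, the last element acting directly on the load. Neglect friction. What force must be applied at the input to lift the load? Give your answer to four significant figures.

Gear pair MA = 128/18 = 7.1111.
Wheel-and-axle MA = R/r = 70.8/6.7 = 10.567.
Combined ideal MA = 7.1111 × 10.567 = 75.144.
Effort = load / MA = 11319 / 75.144 = 150.63 N.

150.6 N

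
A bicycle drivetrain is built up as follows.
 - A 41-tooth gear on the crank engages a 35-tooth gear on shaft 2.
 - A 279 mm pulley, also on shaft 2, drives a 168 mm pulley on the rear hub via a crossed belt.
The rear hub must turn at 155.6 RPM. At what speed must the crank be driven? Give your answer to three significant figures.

80.0 RPM

Overall ratio R = 0.85366 × 0.60215 = 0.51403.
Required input speed = output speed × R = 155.6 × 0.51403 = 79.983 RPM.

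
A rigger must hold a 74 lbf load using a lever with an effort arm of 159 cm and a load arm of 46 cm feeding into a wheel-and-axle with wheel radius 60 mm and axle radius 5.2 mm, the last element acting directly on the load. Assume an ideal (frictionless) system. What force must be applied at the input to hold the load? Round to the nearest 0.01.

Lever MA = effort arm / load arm = 159/46 = 3.4565.
Wheel-and-axle MA = R/r = 60/5.2 = 11.538.
Combined ideal MA = 3.4565 × 11.538 = 39.883.
Effort = load / MA = 74 / 39.883 = 1.8554 lbf.

1.86 lbf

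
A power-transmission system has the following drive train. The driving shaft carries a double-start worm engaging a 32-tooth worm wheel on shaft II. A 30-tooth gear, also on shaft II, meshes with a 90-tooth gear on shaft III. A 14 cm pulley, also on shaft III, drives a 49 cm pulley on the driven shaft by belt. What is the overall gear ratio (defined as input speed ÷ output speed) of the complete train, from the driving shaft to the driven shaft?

Each stage contributes driven/driver: worm 32/2 = 16, gear mesh 90/30 = 3, belt 49/14 = 3.5.
Overall: 16 × 3 × 3.5 = 168.

168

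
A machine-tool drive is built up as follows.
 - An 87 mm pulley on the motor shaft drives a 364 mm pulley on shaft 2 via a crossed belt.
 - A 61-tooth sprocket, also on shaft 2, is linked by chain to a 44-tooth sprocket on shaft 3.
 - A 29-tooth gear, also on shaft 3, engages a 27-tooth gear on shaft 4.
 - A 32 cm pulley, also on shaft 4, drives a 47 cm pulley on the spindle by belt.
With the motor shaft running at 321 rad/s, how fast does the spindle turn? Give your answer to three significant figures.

the motor shaft → shaft 2 (belt, 364/87): 321 ÷ 4.1839 = 76.723 rad/s
shaft 2 → shaft 3 (chain, 44/61): 76.723 ÷ 0.72131 = 106.37 rad/s
shaft 3 → shaft 4 (gear mesh, 27/29): 106.37 ÷ 0.93103 = 114.24 rad/s
shaft 4 → the spindle (belt, 47/32): 114.24 ÷ 1.4688 = 77.783 rad/s

77.8 rad/s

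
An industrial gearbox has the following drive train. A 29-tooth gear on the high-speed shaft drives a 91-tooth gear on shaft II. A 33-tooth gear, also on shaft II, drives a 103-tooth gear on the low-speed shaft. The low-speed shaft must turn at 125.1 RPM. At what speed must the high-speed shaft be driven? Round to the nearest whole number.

Overall ratio R = 3.1379 × 3.1212 = 9.7941.
Required input speed = output speed × R = 125.1 × 9.7941 = 1225.2 RPM.

1225 RPM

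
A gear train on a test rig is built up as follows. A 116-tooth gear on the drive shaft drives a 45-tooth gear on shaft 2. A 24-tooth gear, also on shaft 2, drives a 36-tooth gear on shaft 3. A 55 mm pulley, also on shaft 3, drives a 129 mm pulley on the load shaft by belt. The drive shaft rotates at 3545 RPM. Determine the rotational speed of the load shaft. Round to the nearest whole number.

2597 RPM

Gear mesh: ratio = 45/116 = 0.38793, so shaft 2 turns at 3545 / 0.38793 = 9138.2 RPM.
Gear mesh: ratio = 36/24 = 1.5, so shaft 3 turns at 9138.2 / 1.5 = 6092.1 RPM.
Belt: ratio = 129/55 = 2.3455, so the load shaft turns at 6092.1 / 2.3455 = 2597.4 RPM.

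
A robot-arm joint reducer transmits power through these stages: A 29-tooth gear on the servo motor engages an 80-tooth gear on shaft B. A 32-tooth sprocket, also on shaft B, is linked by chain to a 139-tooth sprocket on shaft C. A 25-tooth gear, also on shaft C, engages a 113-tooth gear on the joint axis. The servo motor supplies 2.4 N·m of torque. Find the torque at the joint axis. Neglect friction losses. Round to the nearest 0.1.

130.0 N·m

After the gear mesh (80/29): 2.4 × 2.7586 = 6.6207 N·m
After the chain (139/32): 6.6207 × 4.3438 = 28.759 N·m
After the gear mesh (113/25): 28.759 × 4.52 = 129.99 N·m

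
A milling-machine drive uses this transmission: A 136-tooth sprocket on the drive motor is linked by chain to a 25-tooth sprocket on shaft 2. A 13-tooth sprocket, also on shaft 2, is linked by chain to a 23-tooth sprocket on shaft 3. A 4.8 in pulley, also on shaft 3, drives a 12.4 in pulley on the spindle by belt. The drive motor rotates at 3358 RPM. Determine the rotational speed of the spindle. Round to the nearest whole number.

the drive motor → shaft 2 (chain, 25/136): 3358 ÷ 0.18382 = 18268 RPM
shaft 2 → shaft 3 (chain, 23/13): 18268 ÷ 1.7692 = 10325 RPM
shaft 3 → the spindle (belt, 12.4/4.8): 10325 ÷ 2.5833 = 3996.8 RPM

3997 RPM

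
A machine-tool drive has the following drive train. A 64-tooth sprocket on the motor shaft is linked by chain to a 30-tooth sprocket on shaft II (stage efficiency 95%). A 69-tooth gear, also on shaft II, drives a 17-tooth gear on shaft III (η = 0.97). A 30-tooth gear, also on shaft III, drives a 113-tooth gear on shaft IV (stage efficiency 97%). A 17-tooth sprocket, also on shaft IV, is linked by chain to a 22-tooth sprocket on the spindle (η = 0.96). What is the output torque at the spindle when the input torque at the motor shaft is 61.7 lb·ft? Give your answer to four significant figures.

Chain: ratio = 30/64 = 0.46875; torque at shaft II = 61.7 × 0.46875 × 0.95 = 27.476 lb·ft.
Gear mesh: ratio = 17/69 = 0.24638; torque at shaft III = 27.476 × 0.24638 × 0.97 = 6.5663 lb·ft.
Gear mesh: ratio = 113/30 = 3.7667; torque at shaft IV = 6.5663 × 3.7667 × 0.97 = 23.991 lb·ft.
Chain: ratio = 22/17 = 1.2941; torque at the spindle = 23.991 × 1.2941 × 0.96 = 29.805 lb·ft.

29.81 lb·ft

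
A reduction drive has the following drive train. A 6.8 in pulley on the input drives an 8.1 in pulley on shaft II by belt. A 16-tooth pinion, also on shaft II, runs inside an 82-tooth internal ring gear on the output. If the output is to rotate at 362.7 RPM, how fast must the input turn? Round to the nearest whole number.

Overall ratio R = 1.1912 × 5.125 = 6.1048.
Required input speed = output speed × R = 362.7 × 6.1048 = 2214.2 RPM.

2214 RPM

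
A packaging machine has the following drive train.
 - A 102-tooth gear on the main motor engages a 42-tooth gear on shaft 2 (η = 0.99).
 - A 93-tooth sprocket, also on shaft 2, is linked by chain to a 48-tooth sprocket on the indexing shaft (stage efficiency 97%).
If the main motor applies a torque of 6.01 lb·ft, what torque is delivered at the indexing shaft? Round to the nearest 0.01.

1.23 lb·ft

Gear mesh: ratio = 42/102 = 0.41176; torque at shaft 2 = 6.01 × 0.41176 × 0.99 = 2.45 lb·ft.
Chain: ratio = 48/93 = 0.51613; torque at the indexing shaft = 2.45 × 0.51613 × 0.97 = 1.2266 lb·ft.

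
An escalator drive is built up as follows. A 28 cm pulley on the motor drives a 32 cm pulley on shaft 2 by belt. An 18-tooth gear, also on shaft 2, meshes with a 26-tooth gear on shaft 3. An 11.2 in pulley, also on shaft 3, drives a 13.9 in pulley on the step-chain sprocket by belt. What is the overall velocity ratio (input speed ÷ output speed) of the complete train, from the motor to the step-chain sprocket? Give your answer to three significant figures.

2.05

Each stage contributes driven/driver: belt 32/28 = 1.1429, gear mesh 26/18 = 1.4444, belt 13.9/11.2 = 1.2411.
Overall: 1.1429 × 1.4444 × 1.2411 = 2.0488.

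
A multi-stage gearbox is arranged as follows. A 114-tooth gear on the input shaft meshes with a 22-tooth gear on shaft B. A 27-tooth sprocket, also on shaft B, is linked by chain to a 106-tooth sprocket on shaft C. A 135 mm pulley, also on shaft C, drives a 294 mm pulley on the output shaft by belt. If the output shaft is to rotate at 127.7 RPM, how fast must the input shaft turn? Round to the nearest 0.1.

210.7 RPM

Overall ratio R = 0.19298 × 3.9259 × 2.1778 = 1.65.
Required input speed = output speed × R = 127.7 × 1.65 = 210.7 RPM.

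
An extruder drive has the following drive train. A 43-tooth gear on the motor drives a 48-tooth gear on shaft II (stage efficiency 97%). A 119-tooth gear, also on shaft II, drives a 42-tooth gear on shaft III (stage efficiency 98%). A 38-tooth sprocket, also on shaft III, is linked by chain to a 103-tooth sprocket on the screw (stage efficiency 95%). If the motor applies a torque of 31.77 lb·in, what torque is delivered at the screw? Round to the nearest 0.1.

30.6 lb·in

Gear mesh: ratio = 48/43 = 1.1163; torque at shaft II = 31.77 × 1.1163 × 0.97 = 34.4 lb·in.
Gear mesh: ratio = 42/119 = 0.35294; torque at shaft III = 34.4 × 0.35294 × 0.98 = 11.898 lb·in.
Chain: ratio = 103/38 = 2.7105; torque at the screw = 11.898 × 2.7105 × 0.95 = 30.638 lb·in.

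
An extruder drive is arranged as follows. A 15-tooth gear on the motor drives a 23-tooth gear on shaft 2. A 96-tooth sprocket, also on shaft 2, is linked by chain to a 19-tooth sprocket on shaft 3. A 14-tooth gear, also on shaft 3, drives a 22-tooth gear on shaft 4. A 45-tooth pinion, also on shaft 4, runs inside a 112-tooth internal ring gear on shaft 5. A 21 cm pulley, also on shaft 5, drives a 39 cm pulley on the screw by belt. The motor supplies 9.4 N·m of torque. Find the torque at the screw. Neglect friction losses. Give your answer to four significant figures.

Gear mesh: ratio = 23/15 = 1.5333; torque at shaft 2 = 9.4 × 1.5333 = 14.413 N·m.
Chain: ratio = 19/96 = 0.19792; torque at shaft 3 = 14.413 × 0.19792 = 2.8526 N·m.
Gear mesh: ratio = 22/14 = 1.5714; torque at shaft 4 = 2.8526 × 1.5714 = 4.4827 N·m.
Internal gear: ratio = 112/45 = 2.4889; torque at shaft 5 = 4.4827 × 2.4889 = 11.157 N·m.
Belt: ratio = 39/21 = 1.8571; torque at the screw = 11.157 × 1.8571 = 20.72 N·m.

20.72 N·m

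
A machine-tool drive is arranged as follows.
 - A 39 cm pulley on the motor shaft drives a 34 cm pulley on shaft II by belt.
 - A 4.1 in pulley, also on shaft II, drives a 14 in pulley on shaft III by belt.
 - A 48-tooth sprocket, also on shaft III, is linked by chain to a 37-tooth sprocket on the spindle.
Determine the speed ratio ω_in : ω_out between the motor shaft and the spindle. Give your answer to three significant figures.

Each stage contributes driven/driver: belt 34/39 = 0.87179, belt 14/4.1 = 3.4146, chain 37/48 = 0.77083.
Overall: 0.87179 × 3.4146 × 0.77083 = 2.2947.

2.29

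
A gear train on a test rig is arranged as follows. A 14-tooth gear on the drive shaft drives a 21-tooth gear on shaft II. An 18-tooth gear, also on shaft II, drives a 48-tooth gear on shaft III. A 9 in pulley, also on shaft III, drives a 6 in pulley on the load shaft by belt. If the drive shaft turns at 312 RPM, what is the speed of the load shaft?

Gear mesh: ratio = 21/14 = 1.5, so shaft II turns at 312 / 1.5 = 208 RPM.
Gear mesh: ratio = 48/18 = 2.6667, so shaft III turns at 208 / 2.6667 = 78 RPM.
Belt: ratio = 6/9 = 0.66667, so the load shaft turns at 78 / 0.66667 = 117 RPM.

117 RPM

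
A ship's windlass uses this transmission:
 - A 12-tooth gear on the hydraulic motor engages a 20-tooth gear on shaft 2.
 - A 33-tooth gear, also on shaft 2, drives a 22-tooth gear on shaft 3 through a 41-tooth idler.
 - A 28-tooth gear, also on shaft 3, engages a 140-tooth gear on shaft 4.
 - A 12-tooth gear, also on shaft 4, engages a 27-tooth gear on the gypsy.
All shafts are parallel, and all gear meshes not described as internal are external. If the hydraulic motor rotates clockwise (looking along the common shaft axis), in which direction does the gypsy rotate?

the hydraulic motor → shaft 2: external mesh, 1 reversal → CCW.
shaft 2 → shaft 3: driver → idler → driven is 2 external meshes, 2 reversals → CCW.
shaft 3 → shaft 4: external mesh, 1 reversal → CW.
shaft 4 → the gypsy: external mesh, 1 reversal → CCW.
5 reversals in total — an odd number — so the gypsy turns opposite to the hydraulic motor.

anticlockwise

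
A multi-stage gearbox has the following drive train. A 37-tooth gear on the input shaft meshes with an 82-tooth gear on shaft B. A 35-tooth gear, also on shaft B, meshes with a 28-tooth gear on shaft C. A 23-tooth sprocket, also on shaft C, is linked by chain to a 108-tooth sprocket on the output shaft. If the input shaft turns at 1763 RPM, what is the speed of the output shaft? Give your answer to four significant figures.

Gear mesh: ratio = 82/37 = 2.2162, so shaft B turns at 1763 / 2.2162 = 795.5 RPM.
Gear mesh: ratio = 28/35 = 0.8, so shaft C turns at 795.5 / 0.8 = 994.38 RPM.
Chain: ratio = 108/23 = 4.6957, so the output shaft turns at 994.38 / 4.6957 = 211.77 RPM.

211.8 RPM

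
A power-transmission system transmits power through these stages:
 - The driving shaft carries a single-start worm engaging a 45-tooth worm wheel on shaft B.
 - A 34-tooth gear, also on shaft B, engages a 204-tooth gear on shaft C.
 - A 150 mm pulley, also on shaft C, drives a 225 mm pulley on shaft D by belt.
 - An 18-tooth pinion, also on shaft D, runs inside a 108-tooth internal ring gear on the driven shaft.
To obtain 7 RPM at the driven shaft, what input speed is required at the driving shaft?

17010 RPM

Overall ratio R = 45 × 6 × 1.5 × 6 = 2430.
Required input speed = output speed × R = 7 × 2430 = 17010 RPM.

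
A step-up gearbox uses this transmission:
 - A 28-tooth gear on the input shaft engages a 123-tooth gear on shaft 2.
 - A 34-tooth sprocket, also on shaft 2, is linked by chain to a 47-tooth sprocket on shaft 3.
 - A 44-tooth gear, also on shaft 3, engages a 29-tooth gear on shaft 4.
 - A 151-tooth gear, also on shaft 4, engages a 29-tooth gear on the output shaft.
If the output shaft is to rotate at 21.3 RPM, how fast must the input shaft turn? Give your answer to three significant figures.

Overall ratio R = 4.3929 × 1.3824 × 0.65909 × 0.19205 = 0.76866.
Required input speed = output speed × R = 21.3 × 0.76866 = 16.372 RPM.

16.4 RPM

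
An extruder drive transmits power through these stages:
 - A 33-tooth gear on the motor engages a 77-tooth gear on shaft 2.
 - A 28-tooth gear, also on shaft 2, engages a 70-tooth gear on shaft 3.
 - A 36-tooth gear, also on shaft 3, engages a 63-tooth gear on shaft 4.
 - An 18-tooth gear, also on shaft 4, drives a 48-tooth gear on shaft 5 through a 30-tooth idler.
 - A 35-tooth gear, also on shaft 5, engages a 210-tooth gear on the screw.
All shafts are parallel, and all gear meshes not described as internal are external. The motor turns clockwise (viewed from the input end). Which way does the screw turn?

the motor → shaft 2: external mesh, 1 reversal → CCW.
shaft 2 → shaft 3: external mesh, 1 reversal → CW.
shaft 3 → shaft 4: external mesh, 1 reversal → CCW.
shaft 4 → shaft 5: driver → idler → driven is 2 external meshes, 2 reversals → CCW.
shaft 5 → the screw: external mesh, 1 reversal → CW.
6 reversals in total — an even number — so the screw turns the same way as the motor.

clockwise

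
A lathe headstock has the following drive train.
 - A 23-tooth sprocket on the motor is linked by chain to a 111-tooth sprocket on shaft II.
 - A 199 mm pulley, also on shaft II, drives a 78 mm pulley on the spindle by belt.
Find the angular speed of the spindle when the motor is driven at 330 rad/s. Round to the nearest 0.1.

174.5 rad/s

chain 111/23 = 4.8261 → 330/4.8261 = 68.378 rad/s
belt 78/199 = 0.39196 → 68.378/0.39196 = 174.45 rad/s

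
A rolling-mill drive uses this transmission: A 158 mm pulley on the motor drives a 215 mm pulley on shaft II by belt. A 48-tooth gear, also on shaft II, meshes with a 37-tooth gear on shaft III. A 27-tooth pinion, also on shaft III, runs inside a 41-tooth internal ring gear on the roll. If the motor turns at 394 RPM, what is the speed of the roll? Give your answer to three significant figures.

247 RPM

belt 215/158 = 1.3608 → 394/1.3608 = 289.54 RPM
gear mesh 37/48 = 0.77083 → 289.54/0.77083 = 375.62 RPM
internal gear 41/27 = 1.5185 → 375.62/1.5185 = 247.36 RPM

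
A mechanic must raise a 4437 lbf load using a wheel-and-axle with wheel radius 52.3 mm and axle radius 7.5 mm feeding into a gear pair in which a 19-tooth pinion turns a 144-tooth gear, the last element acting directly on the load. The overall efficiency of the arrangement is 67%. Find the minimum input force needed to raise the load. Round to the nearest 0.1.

Wheel-and-axle MA = R/r = 52.3/7.5 = 6.9733.
Gear pair MA = 144/19 = 7.5789.
Combined ideal MA = 6.9733 × 7.5789 = 52.851.
Actual MA = 52.851 × 0.67 = 35.41.
Effort = load / actual MA = 4437 / 35.41 = 125.3 lbf.

125.3 lbf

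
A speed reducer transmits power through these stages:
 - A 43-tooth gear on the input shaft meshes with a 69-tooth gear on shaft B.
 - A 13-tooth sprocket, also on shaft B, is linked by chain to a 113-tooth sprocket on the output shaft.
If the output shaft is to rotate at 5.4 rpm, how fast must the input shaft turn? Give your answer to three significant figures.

Overall ratio R = 1.6047 × 8.6923 = 13.948.
Required input speed = output speed × R = 5.4 × 13.948 = 75.32 rpm.

75.3 rpm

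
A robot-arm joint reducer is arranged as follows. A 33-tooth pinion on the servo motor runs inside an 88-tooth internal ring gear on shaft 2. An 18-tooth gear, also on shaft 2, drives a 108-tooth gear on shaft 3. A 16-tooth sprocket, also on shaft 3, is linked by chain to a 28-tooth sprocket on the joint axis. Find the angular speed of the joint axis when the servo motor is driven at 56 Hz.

2 Hz

Internal gear: ratio = 88/33 = 2.6667, so shaft 2 turns at 56 / 2.6667 = 21 Hz.
Gear mesh: ratio = 108/18 = 6, so shaft 3 turns at 21 / 6 = 3.5 Hz.
Chain: ratio = 28/16 = 1.75, so the joint axis turns at 3.5 / 1.75 = 2 Hz.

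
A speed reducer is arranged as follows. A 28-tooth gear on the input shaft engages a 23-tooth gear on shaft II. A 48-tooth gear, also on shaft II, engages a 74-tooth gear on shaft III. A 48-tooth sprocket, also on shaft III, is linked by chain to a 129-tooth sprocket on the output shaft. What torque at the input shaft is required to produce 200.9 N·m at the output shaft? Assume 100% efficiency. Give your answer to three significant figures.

59.0 N·m

Overall ratio R = 0.82143 × 1.5417 × 2.6875 = 3.4034.
Input torque = output torque / R = 200.9 / 3.4034 = 59.03 N·m.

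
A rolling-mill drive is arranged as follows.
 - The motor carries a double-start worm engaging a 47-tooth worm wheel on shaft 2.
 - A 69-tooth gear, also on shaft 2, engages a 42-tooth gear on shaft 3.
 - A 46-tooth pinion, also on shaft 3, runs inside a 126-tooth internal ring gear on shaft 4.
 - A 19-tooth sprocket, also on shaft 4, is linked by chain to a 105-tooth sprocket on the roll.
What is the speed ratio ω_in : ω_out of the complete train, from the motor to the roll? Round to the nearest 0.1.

216.5

Each stage contributes driven/driver: worm 47/2 = 23.5, gear mesh 42/69 = 0.6087, internal gear 126/46 = 2.7391, chain 105/19 = 5.5263.
Overall: 23.5 × 0.6087 × 2.7391 × 5.5263 = 216.53.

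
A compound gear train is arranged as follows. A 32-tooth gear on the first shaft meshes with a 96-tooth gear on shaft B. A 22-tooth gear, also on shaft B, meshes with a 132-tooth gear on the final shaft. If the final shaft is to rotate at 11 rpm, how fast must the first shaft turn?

Overall ratio R = 3 × 6 = 18.
Required input speed = output speed × R = 11 × 18 = 198 rpm.

198 rpm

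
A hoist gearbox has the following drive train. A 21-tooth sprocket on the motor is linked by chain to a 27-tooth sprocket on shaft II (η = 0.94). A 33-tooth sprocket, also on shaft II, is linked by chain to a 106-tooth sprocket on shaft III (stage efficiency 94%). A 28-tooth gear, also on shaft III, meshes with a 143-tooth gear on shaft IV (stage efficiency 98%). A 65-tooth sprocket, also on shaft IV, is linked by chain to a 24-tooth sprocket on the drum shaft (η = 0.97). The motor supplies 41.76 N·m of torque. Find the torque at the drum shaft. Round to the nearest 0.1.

After the chain (27/21): 41.76 × 1.2857 × 0.94 = 50.47 N·m
After the chain (106/33): 50.47 × 3.2121 × 0.94 = 152.39 N·m
After the gear mesh (143/28): 152.39 × 5.1071 × 0.98 = 762.71 N·m
After the chain (24/65): 762.71 × 0.36923 × 0.97 = 273.17 N·m

273.2 N·m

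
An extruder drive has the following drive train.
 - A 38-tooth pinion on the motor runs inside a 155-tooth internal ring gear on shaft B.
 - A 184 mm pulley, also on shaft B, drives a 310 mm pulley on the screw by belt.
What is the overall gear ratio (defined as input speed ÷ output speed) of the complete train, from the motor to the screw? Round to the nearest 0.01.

6.87

Each stage contributes driven/driver: internal gear 155/38 = 4.0789, belt 310/184 = 1.6848.
Overall: 4.0789 × 1.6848 = 6.8721.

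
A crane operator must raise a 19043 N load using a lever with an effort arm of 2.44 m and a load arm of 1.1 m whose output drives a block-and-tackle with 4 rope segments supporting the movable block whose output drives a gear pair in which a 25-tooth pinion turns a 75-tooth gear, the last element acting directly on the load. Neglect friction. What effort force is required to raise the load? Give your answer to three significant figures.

Lever MA = effort arm / load arm = 2.44/1.1 = 2.2182.
Block-and-tackle MA = number of supporting rope parts = 4.
Gear pair MA = 75/25 = 3.
Combined ideal MA = 2.2182 × 4 × 3 = 26.618.
Effort = load / MA = 19043 / 26.618 = 715.41 N.

715 N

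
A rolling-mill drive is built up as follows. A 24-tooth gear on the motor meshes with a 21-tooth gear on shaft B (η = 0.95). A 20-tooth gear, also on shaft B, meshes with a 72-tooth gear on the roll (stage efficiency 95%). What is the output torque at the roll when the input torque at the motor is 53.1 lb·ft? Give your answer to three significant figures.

After the gear mesh (21/24): 53.1 × 0.875 × 0.95 = 44.139 lb·ft
After the gear mesh (72/20): 44.139 × 3.6 × 0.95 = 150.96 lb·ft

151 lb·ft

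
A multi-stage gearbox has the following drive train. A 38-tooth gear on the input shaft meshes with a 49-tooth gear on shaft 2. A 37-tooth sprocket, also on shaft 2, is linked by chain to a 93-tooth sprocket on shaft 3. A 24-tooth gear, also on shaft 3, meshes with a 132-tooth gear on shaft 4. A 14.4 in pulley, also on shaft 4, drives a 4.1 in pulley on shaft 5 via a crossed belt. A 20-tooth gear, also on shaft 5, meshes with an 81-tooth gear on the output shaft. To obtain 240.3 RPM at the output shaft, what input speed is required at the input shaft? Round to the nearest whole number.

4940 RPM

Overall ratio R = 1.2895 × 2.5135 × 5.5 × 0.28472 × 4.05 = 20.556.
Required input speed = output speed × R = 240.3 × 20.556 = 4939.5 RPM.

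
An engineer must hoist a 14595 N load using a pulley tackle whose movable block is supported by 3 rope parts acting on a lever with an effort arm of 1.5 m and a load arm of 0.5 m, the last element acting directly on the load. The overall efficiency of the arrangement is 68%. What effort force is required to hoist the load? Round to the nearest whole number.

Block-and-tackle MA = number of supporting rope parts = 3.
Lever MA = effort arm / load arm = 1.5/0.5 = 3.
Combined ideal MA = 3 × 3 = 9.
Actual MA = 9 × 0.68 = 6.12.
Effort = load / actual MA = 14595 / 6.12 = 2384.8 N.

2385 N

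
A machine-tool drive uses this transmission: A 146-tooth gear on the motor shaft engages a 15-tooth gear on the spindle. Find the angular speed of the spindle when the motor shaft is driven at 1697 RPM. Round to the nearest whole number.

gear mesh 15/146 = 0.10274 → 1697/0.10274 = 16517 RPM

16517 RPM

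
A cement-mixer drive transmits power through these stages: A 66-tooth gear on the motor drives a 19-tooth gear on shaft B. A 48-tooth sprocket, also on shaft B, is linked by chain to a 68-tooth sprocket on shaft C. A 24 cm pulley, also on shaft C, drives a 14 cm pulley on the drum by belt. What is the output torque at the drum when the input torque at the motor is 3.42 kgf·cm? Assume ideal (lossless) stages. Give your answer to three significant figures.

Gear mesh: ratio = 19/66 = 0.28788; torque at shaft B = 3.42 × 0.28788 = 0.98455 kgf·cm.
Chain: ratio = 68/48 = 1.4167; torque at shaft C = 0.98455 × 1.4167 = 1.3948 kgf·cm.
Belt: ratio = 14/24 = 0.58333; torque at the drum = 1.3948 × 0.58333 = 0.81362 kgf·cm.

0.814 kgf·cm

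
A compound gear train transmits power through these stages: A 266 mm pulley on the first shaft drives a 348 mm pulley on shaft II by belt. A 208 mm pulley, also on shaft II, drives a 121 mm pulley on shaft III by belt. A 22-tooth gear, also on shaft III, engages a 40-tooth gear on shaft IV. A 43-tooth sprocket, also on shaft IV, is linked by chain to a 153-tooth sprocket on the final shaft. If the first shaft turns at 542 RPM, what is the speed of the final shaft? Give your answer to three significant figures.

110 RPM

the first shaft → shaft II (belt, 348/266): 542 ÷ 1.3083 = 414.29 RPM
shaft II → shaft III (belt, 121/208): 414.29 ÷ 0.58173 = 712.16 RPM
shaft III → shaft IV (gear mesh, 40/22): 712.16 ÷ 1.8182 = 391.69 RPM
shaft IV → the final shaft (chain, 153/43): 391.69 ÷ 3.5581 = 110.08 RPM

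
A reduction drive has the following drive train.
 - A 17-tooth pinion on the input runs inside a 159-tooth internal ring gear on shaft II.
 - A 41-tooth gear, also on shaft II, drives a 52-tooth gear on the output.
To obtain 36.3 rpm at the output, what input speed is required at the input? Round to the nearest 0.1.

430.6 rpm

Overall ratio R = 9.3529 × 1.2683 = 11.862.
Required input speed = output speed × R = 36.3 × 11.862 = 430.6 rpm.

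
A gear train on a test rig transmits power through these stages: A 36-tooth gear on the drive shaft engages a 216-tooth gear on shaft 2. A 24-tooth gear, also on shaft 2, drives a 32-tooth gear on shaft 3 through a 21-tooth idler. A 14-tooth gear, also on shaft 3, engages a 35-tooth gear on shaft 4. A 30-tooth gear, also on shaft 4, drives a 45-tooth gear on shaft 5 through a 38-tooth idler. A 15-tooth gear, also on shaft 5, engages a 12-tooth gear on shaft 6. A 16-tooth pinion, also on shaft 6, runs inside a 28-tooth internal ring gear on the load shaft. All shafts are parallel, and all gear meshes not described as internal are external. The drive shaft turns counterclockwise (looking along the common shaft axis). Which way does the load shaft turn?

clockwise

the drive shaft → shaft 2: external mesh, 1 reversal → CW.
shaft 2 → shaft 3: driver → idler → driven is 2 external meshes, 2 reversals → CW.
shaft 3 → shaft 4: external mesh, 1 reversal → CCW.
shaft 4 → shaft 5: driver → idler → driven is 2 external meshes, 2 reversals → CCW.
shaft 5 → shaft 6: external mesh, 1 reversal → CW.
shaft 6 → the load shaft: internal mesh, same direction → CW.
7 reversals in total — an odd number — so the load shaft turns opposite to the drive shaft.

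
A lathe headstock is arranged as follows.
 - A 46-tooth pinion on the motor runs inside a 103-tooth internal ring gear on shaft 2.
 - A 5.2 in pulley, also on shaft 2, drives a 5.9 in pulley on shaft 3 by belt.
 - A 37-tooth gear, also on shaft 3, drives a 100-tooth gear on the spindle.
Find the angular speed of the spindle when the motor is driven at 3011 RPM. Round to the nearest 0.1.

438.5 RPM

internal gear 103/46 = 2.2391 → 3011/2.2391 = 1344.7 RPM
belt 5.9/5.2 = 1.1346 → 1344.7/1.1346 = 1185.2 RPM
gear mesh 100/37 = 2.7027 → 1185.2/2.7027 = 438.51 RPM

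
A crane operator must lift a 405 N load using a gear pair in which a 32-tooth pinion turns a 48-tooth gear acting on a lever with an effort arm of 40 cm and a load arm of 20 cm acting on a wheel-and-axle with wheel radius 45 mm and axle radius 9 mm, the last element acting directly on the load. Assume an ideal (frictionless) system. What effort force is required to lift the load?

27 N

Gear pair MA = 48/32 = 1.5.
Lever MA = effort arm / load arm = 40/20 = 2.
Wheel-and-axle MA = R/r = 45/9 = 5.
Combined ideal MA = 1.5 × 2 × 5 = 15.
Effort = load / MA = 405 / 15 = 27 N.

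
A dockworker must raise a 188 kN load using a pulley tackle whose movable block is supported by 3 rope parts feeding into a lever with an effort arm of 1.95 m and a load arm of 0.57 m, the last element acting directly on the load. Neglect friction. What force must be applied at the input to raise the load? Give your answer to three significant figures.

Block-and-tackle MA = number of supporting rope parts = 3.
Lever MA = effort arm / load arm = 1.95/0.57 = 3.4211.
Combined ideal MA = 3 × 3.4211 = 10.263.
Effort = load / MA = 188 / 10.263 = 18.318 kN.

18.3 kN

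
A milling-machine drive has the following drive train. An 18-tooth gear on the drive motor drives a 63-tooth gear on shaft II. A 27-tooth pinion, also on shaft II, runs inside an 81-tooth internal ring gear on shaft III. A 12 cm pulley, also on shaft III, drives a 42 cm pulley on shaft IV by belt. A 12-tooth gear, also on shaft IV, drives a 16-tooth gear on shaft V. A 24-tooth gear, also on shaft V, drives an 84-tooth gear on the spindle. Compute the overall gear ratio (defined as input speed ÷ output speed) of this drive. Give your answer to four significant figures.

Each stage contributes driven/driver: gear mesh 63/18 = 3.5, internal gear 81/27 = 3, belt 42/12 = 3.5, gear mesh 16/12 = 1.3333, gear mesh 84/24 = 3.5.
Overall: 3.5 × 3 × 3.5 × 1.3333 × 3.5 = 171.5.

171.5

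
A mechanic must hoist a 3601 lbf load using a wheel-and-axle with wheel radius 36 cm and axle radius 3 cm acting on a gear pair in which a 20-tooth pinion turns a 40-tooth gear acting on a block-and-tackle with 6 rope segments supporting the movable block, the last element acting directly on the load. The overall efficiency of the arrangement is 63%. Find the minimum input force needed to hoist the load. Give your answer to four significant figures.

Wheel-and-axle MA = R/r = 36/3 = 12.
Gear pair MA = 40/20 = 2.
Block-and-tackle MA = number of supporting rope parts = 6.
Combined ideal MA = 12 × 2 × 6 = 144.
Actual MA = 144 × 0.63 = 90.72.
Effort = load / actual MA = 3601 / 90.72 = 39.694 lbf.

39.69 lbf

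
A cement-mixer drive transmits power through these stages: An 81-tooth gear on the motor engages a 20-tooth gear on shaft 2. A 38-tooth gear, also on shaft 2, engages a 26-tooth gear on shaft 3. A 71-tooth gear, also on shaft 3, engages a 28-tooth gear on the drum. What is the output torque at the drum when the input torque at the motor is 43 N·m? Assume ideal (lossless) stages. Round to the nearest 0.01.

2.86 N·m

gear mesh 20/81 = 0.24691 → τ = 43·0.24691 = 10.617 N·m
gear mesh 26/38 = 0.68421 → τ = 10.617·0.68421 = 7.2645 N·m
gear mesh 28/71 = 0.39437 → τ = 7.2645·0.39437 = 2.8649 N·m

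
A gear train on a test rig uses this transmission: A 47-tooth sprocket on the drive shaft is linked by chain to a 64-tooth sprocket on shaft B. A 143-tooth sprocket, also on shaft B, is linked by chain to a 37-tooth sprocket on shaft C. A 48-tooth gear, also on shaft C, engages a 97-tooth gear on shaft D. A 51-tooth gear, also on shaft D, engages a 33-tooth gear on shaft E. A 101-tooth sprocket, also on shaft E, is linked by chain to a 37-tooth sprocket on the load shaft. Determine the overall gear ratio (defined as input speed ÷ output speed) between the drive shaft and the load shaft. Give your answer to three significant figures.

0.169

Each stage contributes driven/driver: chain 64/47 = 1.3617, chain 37/143 = 0.25874, gear mesh 97/48 = 2.0208, gear mesh 33/51 = 0.64706, chain 37/101 = 0.36634.
Overall: 1.3617 × 0.25874 × 2.0208 × 0.64706 × 0.36634 = 0.16877.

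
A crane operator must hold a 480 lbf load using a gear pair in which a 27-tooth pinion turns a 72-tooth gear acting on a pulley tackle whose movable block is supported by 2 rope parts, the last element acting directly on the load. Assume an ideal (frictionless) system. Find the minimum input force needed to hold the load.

Gear pair MA = 72/27 = 2.6667.
Block-and-tackle MA = number of supporting rope parts = 2.
Combined ideal MA = 2.6667 × 2 = 5.3333.
Effort = load / MA = 480 / 5.3333 = 90 lbf.

90 lbf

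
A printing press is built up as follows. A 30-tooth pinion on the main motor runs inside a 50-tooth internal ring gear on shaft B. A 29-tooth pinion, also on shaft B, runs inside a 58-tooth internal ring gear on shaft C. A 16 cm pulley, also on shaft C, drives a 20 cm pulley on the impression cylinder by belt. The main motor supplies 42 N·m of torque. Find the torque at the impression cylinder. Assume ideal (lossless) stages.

Internal gear: ratio = 50/30 = 1.6667; torque at shaft B = 42 × 1.6667 = 70 N·m.
Internal gear: ratio = 58/29 = 2; torque at shaft C = 70 × 2 = 140 N·m.
Belt: ratio = 20/16 = 1.25; torque at the impression cylinder = 140 × 1.25 = 175 N·m.

175 N·m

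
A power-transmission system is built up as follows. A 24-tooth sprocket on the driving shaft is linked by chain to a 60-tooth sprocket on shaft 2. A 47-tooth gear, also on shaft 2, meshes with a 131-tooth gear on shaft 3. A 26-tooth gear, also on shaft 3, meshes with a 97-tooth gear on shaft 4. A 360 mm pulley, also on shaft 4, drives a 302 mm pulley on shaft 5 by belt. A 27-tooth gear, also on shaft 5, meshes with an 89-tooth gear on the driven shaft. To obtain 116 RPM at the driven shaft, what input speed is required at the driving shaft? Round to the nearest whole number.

8339 RPM

Overall ratio R = 2.5 × 2.7872 × 3.7308 × 0.83889 × 3.2963 = 71.886.
Required input speed = output speed × R = 116 × 71.886 = 8338.7 RPM.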